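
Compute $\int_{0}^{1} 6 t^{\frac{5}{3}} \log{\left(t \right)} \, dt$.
$- \frac{27}{32}$

Begin with the known integral
$$J(a) = \int_{0}^{1} 6 t^{a} \, dt = \frac{6}{a + 1}.$$

Differentiating under the integral sign brings down a factor of $\ln t$:
$$\frac{dJ}{da} = \int_{0}^{1} 6 t^{a} \log{\left(t \right)} \, dt = - \frac{6}{\left(a + 1\right)^{2}}.$$

The integral on the left is $I$, so $I = - \frac{6}{\left(a + 1\right)^{2}}$.

Setting $a = \frac{5}{3}$:
$$I = - \frac{27}{32}.$$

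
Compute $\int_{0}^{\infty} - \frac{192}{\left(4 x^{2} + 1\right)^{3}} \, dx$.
$- 18 \pi$

Start from the standard arctangent integral
$$J(a) = \int_{0}^{\infty} - \frac{3}{a^{2} + x^{2}} \, dx = - \frac{3 \pi}{2 a}.$$

Differentiating under the integral sign with respect to $a$,
$$\frac{dJ}{da} = \int_{0}^{\infty} \frac{6 a}{\left(a^{2} + x^{2}\right)^{2}} \, dx = \frac{3 \pi}{2 a^{2}},$$
so $\int_{0}^{\infty} - \frac{3}{\left(a^{2} + x^{2}\right)^{2}} \, dx = - \frac{3 \pi}{4 a^{3}}$.

Repeating — each differentiation of $1/(x^2+a^2)^j$ produces $-2ja/(x^2+a^2)^{j+1}$ — and dividing through by $-2ja$ at each step yields, after $2$ differentiations in total,
$$\int_{0}^{\infty} - \frac{3}{\left(a^{2} + x^{2}\right)^{3}} \, dx = - \frac{9 \pi}{16 a^{5}}.$$

Setting $a = \frac{1}{2}$:
$$I = - 18 \pi.$$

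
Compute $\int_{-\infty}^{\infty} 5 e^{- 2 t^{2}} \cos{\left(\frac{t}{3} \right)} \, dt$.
$\frac{5 \sqrt{2} \sqrt{\pi}}{2 e^{\frac{1}{72}}}$

Let $b$ denote the cosine frequency and define $I(b) = \int_{-\infty}^{\infty} 5 e^{- 2 t^{2}} \cos{\left(b t \right)} \, dt$.

Differentiating under the integral sign,
$$I'(b) = \int_{-\infty}^{\infty} - 5 t e^{- 2 t^{2}} \sin{\left(b t \right)} \, dt.$$

Integrate $\int_{-\infty}^{\infty} t \sin(b t)\, e^{- 2 t^{2}}\, dt$ by parts with $u = \sin(b t)$ and $dv = t\, e^{- 2 t^{2}}\, dt$, giving $v = - \frac{e^{- 2 t^{2}}}{4}$. The boundary term vanishes and
$$\int_{-\infty}^{\infty} t \sin(b t)\, e^{- 2 t^{2}}\, dt = \frac{b}{4} \int_{-\infty}^{\infty} \cos(b t)\, e^{- 2 t^{2}}\, dt,$$
so $I'(b) = - \frac{b}{4}\, I(b)$.

This is a separable first-order ODE; solving with the initial condition $I(0) = \int_{-\infty}^{\infty} 5 e^{- 2 t^{2}}\,dt = \frac{5 \sqrt{2} \sqrt{\pi}}{2}$ gives
$$I(b) = \frac{5 \sqrt{2} \sqrt{\pi} e^{- \frac{b^{2}}{8}}}{2}.$$

Setting $b = \frac{1}{3}$:
$$I = \frac{5 \sqrt{2} \sqrt{\pi}}{2 e^{\frac{1}{72}}}.$$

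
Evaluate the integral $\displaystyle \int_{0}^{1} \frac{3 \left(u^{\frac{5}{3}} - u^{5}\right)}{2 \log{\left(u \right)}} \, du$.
$\log{\left(\frac{8}{27} \right)}$

Introduce a parameter $a$ in the exponent: let $I(a) = \int_{0}^{1} \frac{3 \left(- u^{5} + u^{a}\right)}{2 \log{\left(u \right)}} \, du$.

Since $\dfrac{\partial}{\partial a}\,u^{a} = u^{a} \ln u$, the $\ln u$ in the denominator cancels and
$$\frac{dI}{da} = \int_{0}^{1} \frac{3}{2} u^{a} \, du = \frac{3}{2} \left[\frac{u^{a+1}}{a+1}\right]_0^1 = \frac{3}{2 \left(a + 1\right)}.$$

Integrating with respect to $a$ gives $I(a) = \frac{3 \log{\left(a + 1 \right)}}{2} - \frac{3 \log{\left(6 \right)}}{2} + C$.

At $a = 5$ the integrand is identically $0$, so $I(5) = 0$. The closed form gives $0$, hence $C = 0$.

Setting $a = \frac{5}{3}$:
$$I = \log{\left(\frac{8}{27} \right)}.$$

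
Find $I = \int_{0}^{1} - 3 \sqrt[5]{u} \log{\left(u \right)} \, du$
$\frac{25}{12}$

Start from the elementary integral
$$J(a) = \int_{0}^{1} - 3 u^{a} \, du = - \frac{3}{a + 1}.$$

Differentiating under the integral sign brings down a factor of $\ln u$:
$$\frac{dJ}{da} = \int_{0}^{1} - 3 u^{a} \log{\left(u \right)} \, du = \frac{3}{\left(a + 1\right)^{2}}.$$

The integral on the left is $I$, so $I = \frac{3}{\left(a + 1\right)^{2}}$.

Setting $a = \frac{1}{5}$:
$$I = \frac{25}{12}.$$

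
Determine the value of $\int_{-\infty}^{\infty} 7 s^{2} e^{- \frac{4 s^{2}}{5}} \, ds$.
$\frac{35 \sqrt{5} \sqrt{\pi}}{16}$

Begin with the known integral
$$J(a) = \int_{-\infty}^{\infty} 7 e^{- a s^{2}} \, ds = \frac{7 \sqrt{\pi}}{\sqrt{a}}.$$

Differentiating under the integral sign brings down a factor of $(-s^2)$:
$$\frac{dJ}{da} = \int_{-\infty}^{\infty} - 7 s^{2} e^{- a s^{2}} \, ds = - \frac{7 \sqrt{\pi}}{2 a^{\frac{3}{2}}}.$$

The integral on the left is $-I$, so $I = \frac{7 \sqrt{\pi}}{2 a^{\frac{3}{2}}}$.

Setting $a = \frac{4}{5}$:
$$I = \frac{35 \sqrt{5} \sqrt{\pi}}{16}.$$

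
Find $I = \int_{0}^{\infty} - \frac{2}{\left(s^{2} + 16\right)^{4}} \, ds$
$- \frac{5 \pi}{262144}$

Start from the standard arctangent integral
$$J(a) = \int_{0}^{\infty} - \frac{2}{a^{2} + s^{2}} \, ds = - \frac{\pi}{a}.$$

Differentiating under the integral sign with respect to $a$,
$$\frac{dJ}{da} = \int_{0}^{\infty} \frac{4 a}{\left(a^{2} + s^{2}\right)^{2}} \, ds = \frac{\pi}{a^{2}},$$
so $\int_{0}^{\infty} - \frac{2}{\left(a^{2} + s^{2}\right)^{2}} \, ds = - \frac{\pi}{2 a^{3}}$.

Repeating — each differentiation of $1/(s^2+a^2)^j$ produces $-2ja/(s^2+a^2)^{j+1}$ — and dividing through by $-2ja$ at each step yields, after $3$ differentiations in total,
$$\int_{0}^{\infty} - \frac{2}{\left(a^{2} + s^{2}\right)^{4}} \, ds = - \frac{5 \pi}{16 a^{7}}.$$

Setting $a = 4$:
$$I = - \frac{5 \pi}{262144}.$$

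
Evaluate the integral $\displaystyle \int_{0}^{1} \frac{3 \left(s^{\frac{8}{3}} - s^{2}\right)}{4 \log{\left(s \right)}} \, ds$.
$- \frac{3 \log{\left(3 \right)}}{2} + \frac{3 \log{\left(11 \right)}}{4}$

Introduce a parameter $a$ in the exponent: let $I(a) = \int_{0}^{1} \frac{3 \left(s^{\frac{8}{3}} - s^{a}\right)}{4 \log{\left(s \right)}} \, ds$.

Since $\dfrac{\partial}{\partial a}\,s^{a} = s^{a} \ln s$, the $\ln s$ in the denominator cancels and
$$\frac{dI}{da} = \int_{0}^{1} - \frac{3}{4} s^{a} \, ds = - \frac{3}{4} \left[\frac{s^{a+1}}{a+1}\right]_0^1 = - \frac{3}{4 a + 4}.$$

Integrating with respect to $a$ gives $I(a) = - \frac{3 \log{\left(a + 1 \right)}}{4} - \frac{3 \log{\left(3 \right)}}{4} + \frac{3 \log{\left(11 \right)}}{4} + C$.

At $a = \frac{8}{3}$ the integrand is identically $0$, so $I(\frac{8}{3}) = 0$. The closed form gives $0$, hence $C = 0$.

Setting $a = 2$:
$$I = - \frac{3 \log{\left(3 \right)}}{2} + \frac{3 \log{\left(11 \right)}}{4}.$$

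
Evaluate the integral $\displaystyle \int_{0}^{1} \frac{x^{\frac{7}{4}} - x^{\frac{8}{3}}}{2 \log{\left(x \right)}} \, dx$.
$- \log{\left(2 \right)} + \frac{\log{\left(3 \right)}}{2}$

Consider the one-parameter family: let $I(a) = \int_{0}^{1} \frac{- x^{\frac{8}{3}} + x^{a}}{2 \log{\left(x \right)}} \, dx$.

Since $\dfrac{\partial}{\partial a}\,x^{a} = x^{a} \ln x$, the $\ln x$ in the denominator cancels and
$$\frac{dI}{da} = \int_{0}^{1} \frac{1}{2} x^{a} \, dx = \frac{1}{2} \left[\frac{x^{a+1}}{a+1}\right]_0^1 = \frac{1}{2 \left(a + 1\right)}.$$

Integrating with respect to $a$ gives $I(a) = \log{\left(\frac{\sqrt{33} \sqrt{a + 1}}{11} \right)} + C$.

At $a = \frac{8}{3}$ the integrand is identically $0$, so $I(\frac{8}{3}) = 0$. The closed form gives $0$, hence $C = 0$.

Setting $a = \frac{7}{4}$:
$$I = - \log{\left(2 \right)} + \frac{\log{\left(3 \right)}}{2}.$$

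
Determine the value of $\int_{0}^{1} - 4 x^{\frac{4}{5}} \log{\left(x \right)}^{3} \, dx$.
$\frac{5000}{2187}$

Start from the elementary integral
$$J(a) = \int_{0}^{1} - 4 x^{a} \, dx = - \frac{4}{a + 1}.$$

Differentiating under the integral sign brings down a factor of $\ln x$:
$$\frac{dJ}{da} = \int_{0}^{1} - 4 x^{a} \log{\left(x \right)} \, dx = \frac{4}{\left(a + 1\right)^{2}}.$$

Repeating $3$ times in total — each differentiation brings down another $\ln x$ — gives
$$\frac{d^{3}J}{da^{3}} = \int_{0}^{1} - 4 x^{a} \log{\left(x \right)}^{3} \, dx = \frac{24}{\left(a + 1\right)^{4}},$$
and the integrand here is exactly the target integrand, so $I = \frac{24}{\left(a + 1\right)^{4}}$.

Setting $a = \frac{4}{5}$:
$$I = \frac{5000}{2187}.$$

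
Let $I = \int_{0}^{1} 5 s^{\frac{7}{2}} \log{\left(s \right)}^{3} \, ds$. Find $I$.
$- \frac{160}{2187}$

Begin with the known integral
$$J(a) = \int_{0}^{1} 5 s^{a} \, ds = \frac{5}{a + 1}.$$

Differentiating under the integral sign brings down a factor of $\ln s$:
$$\frac{dJ}{da} = \int_{0}^{1} 5 s^{a} \log{\left(s \right)} \, ds = - \frac{5}{\left(a + 1\right)^{2}}.$$

Repeating $3$ times in total — each differentiation brings down another $\ln s$ — gives
$$\frac{d^{3}J}{da^{3}} = \int_{0}^{1} 5 s^{a} \log{\left(s \right)}^{3} \, ds = - \frac{30}{\left(a + 1\right)^{4}},$$
and the integrand here is exactly the target integrand, so $I = - \frac{30}{\left(a + 1\right)^{4}}$.

Setting $a = \frac{7}{2}$:
$$I = - \frac{160}{2187}.$$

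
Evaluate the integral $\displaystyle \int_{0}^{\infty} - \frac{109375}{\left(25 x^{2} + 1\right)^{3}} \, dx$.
$- \frac{65625 \pi}{16}$

Begin with the known result
$$J(a) = \int_{0}^{\infty} - \frac{7}{a^{2} + x^{2}} \, dx = - \frac{7 \pi}{2 a}.$$

Differentiating under the integral sign with respect to $a$,
$$\frac{dJ}{da} = \int_{0}^{\infty} \frac{14 a}{\left(a^{2} + x^{2}\right)^{2}} \, dx = \frac{7 \pi}{2 a^{2}},$$
so $\int_{0}^{\infty} - \frac{7}{\left(a^{2} + x^{2}\right)^{2}} \, dx = - \frac{7 \pi}{4 a^{3}}$.

Repeating — each differentiation of $1/(x^2+a^2)^j$ produces $-2ja/(x^2+a^2)^{j+1}$ — and dividing through by $-2ja$ at each step yields, after $2$ differentiations in total,
$$\int_{0}^{\infty} - \frac{7}{\left(a^{2} + x^{2}\right)^{3}} \, dx = - \frac{21 \pi}{16 a^{5}}.$$

Setting $a = \frac{1}{5}$:
$$I = - \frac{65625 \pi}{16}.$$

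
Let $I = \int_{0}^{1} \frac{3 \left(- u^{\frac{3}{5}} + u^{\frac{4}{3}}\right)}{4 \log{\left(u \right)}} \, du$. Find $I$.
$\log{\left(\frac{\sqrt[4]{3} \cdot 70^{\frac{3}{4}}}{24} \right)}$

Replace the exponent $\frac{4}{3}$ by a parameter $a$: let $I(a) = \int_{0}^{1} \frac{3 \left(- u^{\frac{3}{5}} + u^{a}\right)}{4 \log{\left(u \right)}} \, du$.

Since $\dfrac{\partial}{\partial a}\,u^{a} = u^{a} \ln u$, the $\ln u$ in the denominator cancels and
$$\frac{dI}{da} = \int_{0}^{1} \frac{3}{4} u^{a} \, du = \frac{3}{4} \left[\frac{u^{a+1}}{a+1}\right]_0^1 = \frac{3}{4 \left(a + 1\right)}.$$

Integrating with respect to $a$ gives $I(a) = \log{\left(\frac{10^{\frac{3}{4}} \left(a + 1\right)^{\frac{3}{4}}}{8} \right)} + C$.

At $a = \frac{3}{5}$ the integrand is identically $0$, so $I(\frac{3}{5}) = 0$. The closed form gives $0$, hence $C = 0$.

Setting $a = \frac{4}{3}$:
$$I = \log{\left(\frac{\sqrt[4]{3} \cdot 70^{\frac{3}{4}}}{24} \right)}.$$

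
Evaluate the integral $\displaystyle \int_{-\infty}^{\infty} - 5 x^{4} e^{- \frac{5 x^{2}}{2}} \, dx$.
$- \frac{3 \sqrt{10} \sqrt{\pi}}{25}$

Start from the elementary integral
$$J(a) = \int_{-\infty}^{\infty} - 5 e^{- a x^{2}} \, dx = - \frac{5 \sqrt{\pi}}{\sqrt{a}}.$$

Differentiating under the integral sign brings down a factor of $(-x^2)$:
$$\frac{dJ}{da} = \int_{-\infty}^{\infty} 5 x^{2} e^{- a x^{2}} \, dx = \frac{5 \sqrt{\pi}}{2 a^{\frac{3}{2}}}.$$

Repeating twice in total — each differentiation brings down another $(-x^2)$ — gives
$$\frac{d^{2}J}{da^{2}} = \int_{-\infty}^{\infty} - 5 x^{4} e^{- a x^{2}} \, dx = - \frac{15 \sqrt{\pi}}{4 a^{\frac{5}{2}}},$$
and the integrand here is exactly the target integrand, so $I = - \frac{15 \sqrt{\pi}}{4 a^{\frac{5}{2}}}$.

Setting $a = \frac{5}{2}$:
$$I = - \frac{3 \sqrt{10} \sqrt{\pi}}{25}.$$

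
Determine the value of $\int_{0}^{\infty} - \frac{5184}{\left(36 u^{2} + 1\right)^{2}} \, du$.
$- 216 \pi$

Begin with the known result
$$J(a) = \int_{0}^{\infty} - \frac{4}{a^{2} + u^{2}} \, du = - \frac{2 \pi}{a}.$$

Differentiating under the integral sign with respect to $a$,
$$\frac{dJ}{da} = \int_{0}^{\infty} \frac{8 a}{\left(a^{2} + u^{2}\right)^{2}} \, du = \frac{2 \pi}{a^{2}},$$
so $\int_{0}^{\infty} - \frac{4}{\left(a^{2} + u^{2}\right)^{2}} \, du = - \frac{\pi}{a^{3}}$.

Setting $a = \frac{1}{6}$:
$$I = - 216 \pi.$$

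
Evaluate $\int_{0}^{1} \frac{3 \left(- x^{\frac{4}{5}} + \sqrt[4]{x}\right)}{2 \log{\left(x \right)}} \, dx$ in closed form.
$\log{\left(\frac{125}{216} \right)}$

Introduce a parameter $a$ in the exponent: let $I(a) = \int_{0}^{1} \frac{3 \left(- x^{\frac{4}{5}} + x^{a}\right)}{2 \log{\left(x \right)}} \, dx$.

Since $\dfrac{\partial}{\partial a}\,x^{a} = x^{a} \ln x$, the $\ln x$ in the denominator cancels and
$$\frac{dI}{da} = \int_{0}^{1} \frac{3}{2} x^{a} \, dx = \frac{3}{2} \left[\frac{x^{a+1}}{a+1}\right]_0^1 = \frac{3}{2 \left(a + 1\right)}.$$

Integrating with respect to $a$ gives $I(a) = \log{\left(\frac{5 \sqrt{5} \left(a + 1\right)^{\frac{3}{2}}}{27} \right)} + C$.

At $a = \frac{4}{5}$ the integrand is identically $0$, so $I(\frac{4}{5}) = 0$. The closed form gives $0$, hence $C = 0$.

Setting $a = \frac{1}{4}$:
$$I = \log{\left(\frac{125}{216} \right)}.$$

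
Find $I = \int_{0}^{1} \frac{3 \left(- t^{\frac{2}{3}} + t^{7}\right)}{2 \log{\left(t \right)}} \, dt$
$\log{\left(\frac{48 \sqrt{30}}{25} \right)}$

Consider the one-parameter family: let $I(a) = \int_{0}^{1} \frac{3 \left(t^{7} - t^{a}\right)}{2 \log{\left(t \right)}} \, dt$.

Since $\dfrac{\partial}{\partial a}\,t^{a} = t^{a} \ln t$, the $\ln t$ in the denominator cancels and
$$\frac{dI}{da} = \int_{0}^{1} - \frac{3}{2} t^{a} \, dt = - \frac{3}{2} \left[\frac{t^{a+1}}{a+1}\right]_0^1 = - \frac{3}{2 a + 2}.$$

Integrating with respect to $a$ gives $I(a) = - \frac{3 \log{\left(a + 1 \right)}}{2} + \frac{9 \log{\left(2 \right)}}{2} + C$.

At $a = 7$ the integrand is identically $0$, so $I(7) = 0$. The closed form gives $0$, hence $C = 0$.

Setting $a = \frac{2}{3}$:
$$I = \log{\left(\frac{48 \sqrt{30}}{25} \right)}.$$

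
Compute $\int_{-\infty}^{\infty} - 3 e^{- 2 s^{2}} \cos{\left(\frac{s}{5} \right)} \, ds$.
$- \frac{3 \sqrt{2} \sqrt{\pi}}{2 e^{\frac{1}{200}}}$

Define $I(b) = \int_{-\infty}^{\infty} - 3 e^{- 2 s^{2}} \cos{\left(b s \right)} \, ds$.

Differentiating under the integral sign,
$$I'(b) = \int_{-\infty}^{\infty} 3 s e^{- 2 s^{2}} \sin{\left(b s \right)} \, ds.$$

Integrate $\int_{-\infty}^{\infty} s \sin(b s)\, e^{- 2 s^{2}}\, ds$ by parts with $u = \sin(b s)$ and $dv = s\, e^{- 2 s^{2}}\, ds$, giving $v = - \frac{e^{- 2 s^{2}}}{4}$. The boundary term vanishes and
$$\int_{-\infty}^{\infty} s \sin(b s)\, e^{- 2 s^{2}}\, ds = \frac{b}{4} \int_{-\infty}^{\infty} \cos(b s)\, e^{- 2 s^{2}}\, ds,$$
so $I'(b) = - \frac{b}{4}\, I(b)$.

This is a separable first-order ODE; solving with the initial condition $I(0) = \int_{-\infty}^{\infty} - 3 e^{- 2 s^{2}}\,ds = - \frac{3 \sqrt{2} \sqrt{\pi}}{2}$ gives
$$I(b) = - \frac{3 \sqrt{2} \sqrt{\pi} e^{- \frac{b^{2}}{8}}}{2}.$$

Setting $b = \frac{1}{5}$:
$$I = - \frac{3 \sqrt{2} \sqrt{\pi}}{2 e^{\frac{1}{200}}}.$$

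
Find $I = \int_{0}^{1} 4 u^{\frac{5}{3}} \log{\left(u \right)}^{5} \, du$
$- \frac{10935}{8192}$

Start from the elementary integral
$$J(a) = \int_{0}^{1} 4 u^{a} \, du = \frac{4}{a + 1}.$$

Differentiating under the integral sign brings down a factor of $\ln u$:
$$\frac{dJ}{da} = \int_{0}^{1} 4 u^{a} \log{\left(u \right)} \, du = - \frac{4}{\left(a + 1\right)^{2}}.$$

Repeating $5$ times in total — each differentiation brings down another $\ln u$ — gives
$$\frac{d^{5}J}{da^{5}} = \int_{0}^{1} 4 u^{a} \log{\left(u \right)}^{5} \, du = - \frac{480}{\left(a + 1\right)^{6}},$$
and the integrand here is exactly the target integrand, so $I = - \frac{480}{\left(a + 1\right)^{6}}$.

Setting $a = \frac{5}{3}$:
$$I = - \frac{10935}{8192}.$$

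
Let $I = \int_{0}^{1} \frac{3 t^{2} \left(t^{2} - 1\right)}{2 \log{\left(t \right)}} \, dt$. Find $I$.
$\log{\left(\frac{5 \sqrt{15}}{9} \right)}$

Introduce a parameter $a$ in the exponent: let $I(a) = \int_{0}^{1} \frac{3 \left(t^{4} - t^{a}\right)}{2 \log{\left(t \right)}} \, dt$.

Since $\dfrac{\partial}{\partial a}\,t^{a} = t^{a} \ln t$, the $\ln t$ in the denominator cancels and
$$\frac{dI}{da} = \int_{0}^{1} - \frac{3}{2} t^{a} \, dt = - \frac{3}{2} \left[\frac{t^{a+1}}{a+1}\right]_0^1 = - \frac{3}{2 a + 2}.$$

Integrating with respect to $a$ gives $I(a) = - \frac{3 \log{\left(a + 1 \right)}}{2} + \frac{3 \log{\left(5 \right)}}{2} + C$.

At $a = 4$ the integrand is identically $0$, so $I(4) = 0$. The closed form gives $0$, hence $C = 0$.

Setting $a = 2$:
$$I = \log{\left(\frac{5 \sqrt{15}}{9} \right)}.$$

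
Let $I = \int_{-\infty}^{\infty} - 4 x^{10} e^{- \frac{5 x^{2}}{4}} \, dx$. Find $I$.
$- \frac{48384 \sqrt{5} \sqrt{\pi}}{3125}$

Consider the simpler parametrised integral
$$J(a) = \int_{-\infty}^{\infty} - 4 e^{- a x^{2}} \, dx = - \frac{4 \sqrt{\pi}}{\sqrt{a}}.$$

Differentiating under the integral sign brings down a factor of $(-x^2)$:
$$\frac{dJ}{da} = \int_{-\infty}^{\infty} 4 x^{2} e^{- a x^{2}} \, dx = \frac{2 \sqrt{\pi}}{a^{\frac{3}{2}}}.$$

Repeating $5$ times in total — each differentiation brings down another $(-x^2)$ — gives
$$\frac{d^{5}J}{da^{5}} = \int_{-\infty}^{\infty} 4 x^{10} e^{- a x^{2}} \, dx = \frac{945 \sqrt{\pi}}{8 a^{\frac{11}{2}}},$$
and the integrand here is $(-1)^{5}$ times the target integrand, so $I = (-1)^{5}\,\frac{d^{5}J}{da^{5}} = - \frac{945 \sqrt{\pi}}{8 a^{\frac{11}{2}}}$.

Setting $a = \frac{5}{4}$:
$$I = - \frac{48384 \sqrt{5} \sqrt{\pi}}{3125}.$$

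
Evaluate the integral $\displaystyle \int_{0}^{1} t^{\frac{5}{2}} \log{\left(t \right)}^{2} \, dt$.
$\frac{16}{343}$

Begin with the known integral
$$J(a) = \int_{0}^{1} t^{a} \, dt = \frac{1}{a + 1}.$$

Differentiating under the integral sign brings down a factor of $\ln t$:
$$\frac{dJ}{da} = \int_{0}^{1} t^{a} \log{\left(t \right)} \, dt = - \frac{1}{\left(a + 1\right)^{2}}.$$

Repeating twice in total — each differentiation brings down another $\ln t$ — gives
$$\frac{d^{2}J}{da^{2}} = \int_{0}^{1} t^{a} \log{\left(t \right)}^{2} \, dt = \frac{2}{\left(a + 1\right)^{3}},$$
and the integrand here is exactly the target integrand, so $I = \frac{2}{\left(a + 1\right)^{3}}$.

Setting $a = \frac{5}{2}$:
$$I = \frac{16}{343}.$$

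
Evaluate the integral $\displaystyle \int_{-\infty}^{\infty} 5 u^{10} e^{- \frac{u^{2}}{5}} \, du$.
$\frac{14765625 \sqrt{5} \sqrt{\pi}}{32}$

Begin with the known integral
$$J(a) = \int_{-\infty}^{\infty} 5 e^{- a u^{2}} \, du = \frac{5 \sqrt{\pi}}{\sqrt{a}}.$$

Differentiating under the integral sign brings down a factor of $(-u^2)$:
$$\frac{dJ}{da} = \int_{-\infty}^{\infty} - 5 u^{2} e^{- a u^{2}} \, du = - \frac{5 \sqrt{\pi}}{2 a^{\frac{3}{2}}}.$$

Repeating $5$ times in total — each differentiation brings down another $(-u^2)$ — gives
$$\frac{d^{5}J}{da^{5}} = \int_{-\infty}^{\infty} - 5 u^{10} e^{- a u^{2}} \, du = - \frac{4725 \sqrt{\pi}}{32 a^{\frac{11}{2}}},$$
and the integrand here is $(-1)^{5}$ times the target integrand, so $I = (-1)^{5}\,\frac{d^{5}J}{da^{5}} = \frac{4725 \sqrt{\pi}}{32 a^{\frac{11}{2}}}$.

Setting $a = \frac{1}{5}$:
$$I = \frac{14765625 \sqrt{5} \sqrt{\pi}}{32}.$$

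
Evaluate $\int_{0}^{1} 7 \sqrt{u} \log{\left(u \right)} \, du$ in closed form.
$- \frac{28}{9}$

Start from the elementary integral
$$J(a) = \int_{0}^{1} 7 u^{a} \, du = \frac{7}{a + 1}.$$

Differentiating under the integral sign brings down a factor of $\ln u$:
$$\frac{dJ}{da} = \int_{0}^{1} 7 u^{a} \log{\left(u \right)} \, du = - \frac{7}{\left(a + 1\right)^{2}}.$$

The integral on the left is $I$, so $I = - \frac{7}{\left(a + 1\right)^{2}}$.

Setting $a = \frac{1}{2}$:
$$I = - \frac{28}{9}.$$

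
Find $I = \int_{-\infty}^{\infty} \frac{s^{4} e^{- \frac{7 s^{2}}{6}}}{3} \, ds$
$\frac{9 \sqrt{42} \sqrt{\pi}}{343}$

Consider the simpler parametrised integral
$$J(a) = \int_{-\infty}^{\infty} \frac{e^{- a s^{2}}}{3} \, ds = \frac{\sqrt{\pi}}{3 \sqrt{a}}.$$

Differentiating under the integral sign brings down a factor of $(-s^2)$:
$$\frac{dJ}{da} = \int_{-\infty}^{\infty} - \frac{s^{2} e^{- a s^{2}}}{3} \, ds = - \frac{\sqrt{\pi}}{6 a^{\frac{3}{2}}}.$$

Repeating twice in total — each differentiation brings down another $(-s^2)$ — gives
$$\frac{d^{2}J}{da^{2}} = \int_{-\infty}^{\infty} \frac{s^{4} e^{- a s^{2}}}{3} \, ds = \frac{\sqrt{\pi}}{4 a^{\frac{5}{2}}},$$
and the integrand here is exactly the target integrand, so $I = \frac{\sqrt{\pi}}{4 a^{\frac{5}{2}}}$.

Setting $a = \frac{7}{6}$:
$$I = \frac{9 \sqrt{42} \sqrt{\pi}}{343}.$$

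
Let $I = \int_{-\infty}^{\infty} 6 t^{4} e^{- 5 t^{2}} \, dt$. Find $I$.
$\frac{9 \sqrt{5} \sqrt{\pi}}{250}$

Begin with the known integral
$$J(a) = \int_{-\infty}^{\infty} 6 e^{- a t^{2}} \, dt = \frac{6 \sqrt{\pi}}{\sqrt{a}}.$$

Differentiating under the integral sign brings down a factor of $(-t^2)$:
$$\frac{dJ}{da} = \int_{-\infty}^{\infty} - 6 t^{2} e^{- a t^{2}} \, dt = - \frac{3 \sqrt{\pi}}{a^{\frac{3}{2}}}.$$

Repeating twice in total — each differentiation brings down another $(-t^2)$ — gives
$$\frac{d^{2}J}{da^{2}} = \int_{-\infty}^{\infty} 6 t^{4} e^{- a t^{2}} \, dt = \frac{9 \sqrt{\pi}}{2 a^{\frac{5}{2}}},$$
and the integrand here is exactly the target integrand, so $I = \frac{9 \sqrt{\pi}}{2 a^{\frac{5}{2}}}$.

Setting $a = 5$:
$$I = \frac{9 \sqrt{5} \sqrt{\pi}}{250}.$$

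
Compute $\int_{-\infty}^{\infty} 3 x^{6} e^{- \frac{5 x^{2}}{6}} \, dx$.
$\frac{243 \sqrt{30} \sqrt{\pi}}{125}$

Consider the simpler parametrised integral
$$J(a) = \int_{-\infty}^{\infty} 3 e^{- a x^{2}} \, dx = \frac{3 \sqrt{\pi}}{\sqrt{a}}.$$

Differentiating under the integral sign brings down a factor of $(-x^2)$:
$$\frac{dJ}{da} = \int_{-\infty}^{\infty} - 3 x^{2} e^{- a x^{2}} \, dx = - \frac{3 \sqrt{\pi}}{2 a^{\frac{3}{2}}}.$$

Repeating $3$ times in total — each differentiation brings down another $(-x^2)$ — gives
$$\frac{d^{3}J}{da^{3}} = \int_{-\infty}^{\infty} - 3 x^{6} e^{- a x^{2}} \, dx = - \frac{45 \sqrt{\pi}}{8 a^{\frac{7}{2}}},$$
and the integrand here is $(-1)^{3}$ times the target integrand, so $I = (-1)^{3}\,\frac{d^{3}J}{da^{3}} = \frac{45 \sqrt{\pi}}{8 a^{\frac{7}{2}}}$.

Setting $a = \frac{5}{6}$:
$$I = \frac{243 \sqrt{30} \sqrt{\pi}}{125}.$$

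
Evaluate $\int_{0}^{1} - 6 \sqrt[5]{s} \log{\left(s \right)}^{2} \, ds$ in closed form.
$- \frac{125}{18}$

Consider the simpler parametrised integral
$$J(a) = \int_{0}^{1} - 6 s^{a} \, ds = - \frac{6}{a + 1}.$$

Differentiating under the integral sign brings down a factor of $\ln s$:
$$\frac{dJ}{da} = \int_{0}^{1} - 6 s^{a} \log{\left(s \right)} \, ds = \frac{6}{\left(a + 1\right)^{2}}.$$

Repeating twice in total — each differentiation brings down another $\ln s$ — gives
$$\frac{d^{2}J}{da^{2}} = \int_{0}^{1} - 6 s^{a} \log{\left(s \right)}^{2} \, ds = - \frac{12}{\left(a + 1\right)^{3}},$$
and the integrand here is exactly the target integrand, so $I = - \frac{12}{\left(a + 1\right)^{3}}$.

Setting $a = \frac{1}{5}$:
$$I = - \frac{125}{18}.$$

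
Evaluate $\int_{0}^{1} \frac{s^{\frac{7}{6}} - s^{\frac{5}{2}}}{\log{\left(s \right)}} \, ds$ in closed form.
$\log{\left(\frac{13}{21} \right)}$

Consider the one-parameter family: let $I(a) = \int_{0}^{1} \frac{- s^{\frac{5}{2}} + s^{a}}{\log{\left(s \right)}} \, ds$.

Since $\dfrac{\partial}{\partial a}\,s^{a} = s^{a} \ln s$, the $\ln s$ in the denominator cancels and
$$\frac{dI}{da} = \int_{0}^{1} s^{a} \, ds = \left[\frac{s^{a+1}}{a+1}\right]_0^1 = \frac{1}{a + 1}.$$

Integrating with respect to $a$ gives $I(a) = \log{\left(\frac{2 a}{7} + \frac{2}{7} \right)} + C$.

At $a = \frac{5}{2}$ the integrand is identically $0$, so $I(\frac{5}{2}) = 0$. The closed form gives $0$, hence $C = 0$.

Setting $a = \frac{7}{6}$:
$$I = \log{\left(\frac{13}{21} \right)}.$$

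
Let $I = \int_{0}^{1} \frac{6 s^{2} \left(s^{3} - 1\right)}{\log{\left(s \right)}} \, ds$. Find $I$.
$\log{\left(64 \right)}$

Introduce a parameter $a$ in the exponent: let $I(a) = \int_{0}^{1} \frac{6 \left(s^{5} - s^{a}\right)}{\log{\left(s \right)}} \, ds$.

Since $\dfrac{\partial}{\partial a}\,s^{a} = s^{a} \ln s$, the $\ln s$ in the denominator cancels and
$$\frac{dI}{da} = \int_{0}^{1} -6 s^{a} \, ds = -6 \left[\frac{s^{a+1}}{a+1}\right]_0^1 = - \frac{6}{a + 1}.$$

Integrating with respect to $a$ gives $I(a) = \log{\left(\frac{46656}{\left(a + 1\right)^{6}} \right)} + C$.

At $a = 5$ the integrand is identically $0$, so $I(5) = 0$. The closed form gives $0$, hence $C = 0$.

Setting $a = 2$:
$$I = \log{\left(64 \right)}.$$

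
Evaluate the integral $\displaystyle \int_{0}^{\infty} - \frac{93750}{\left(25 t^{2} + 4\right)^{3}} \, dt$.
$- \frac{28125 \pi}{256}$

Start from the standard arctangent integral
$$J(a) = \int_{0}^{\infty} - \frac{6}{a^{2} + t^{2}} \, dt = - \frac{3 \pi}{a}.$$

Differentiating under the integral sign with respect to $a$,
$$\frac{dJ}{da} = \int_{0}^{\infty} \frac{12 a}{\left(a^{2} + t^{2}\right)^{2}} \, dt = \frac{3 \pi}{a^{2}},$$
so $\int_{0}^{\infty} - \frac{6}{\left(a^{2} + t^{2}\right)^{2}} \, dt = - \frac{3 \pi}{2 a^{3}}$.

Repeating — each differentiation of $1/(t^2+a^2)^j$ produces $-2ja/(t^2+a^2)^{j+1}$ — and dividing through by $-2ja$ at each step yields, after $2$ differentiations in total,
$$\int_{0}^{\infty} - \frac{6}{\left(a^{2} + t^{2}\right)^{3}} \, dt = - \frac{9 \pi}{8 a^{5}}.$$

Setting $a = \frac{2}{5}$:
$$I = - \frac{28125 \pi}{256}.$$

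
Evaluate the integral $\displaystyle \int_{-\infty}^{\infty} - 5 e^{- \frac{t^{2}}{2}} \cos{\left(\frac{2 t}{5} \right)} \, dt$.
$- \frac{5 \sqrt{2} \sqrt{\pi}}{e^{\frac{2}{25}}}$

Define $I(b) = \int_{-\infty}^{\infty} - 5 e^{- \frac{t^{2}}{2}} \cos{\left(b t \right)} \, dt$.

Differentiating under the integral sign,
$$I'(b) = \int_{-\infty}^{\infty} 5 t e^{- \frac{t^{2}}{2}} \sin{\left(b t \right)} \, dt.$$

Integrate $\int_{-\infty}^{\infty} t \sin(b t)\, e^{- \frac{t^{2}}{2}}\, dt$ by parts with $u = \sin(b t)$ and $dv = t\, e^{- \frac{t^{2}}{2}}\, dt$, giving $v = - e^{- \frac{t^{2}}{2}}$. The boundary term vanishes and
$$\int_{-\infty}^{\infty} t \sin(b t)\, e^{- \frac{t^{2}}{2}}\, dt = b \int_{-\infty}^{\infty} \cos(b t)\, e^{- \frac{t^{2}}{2}}\, dt,$$
so $I'(b) = - b\, I(b)$.

This is a separable first-order ODE; solving with the initial condition $I(0) = \int_{-\infty}^{\infty} - 5 e^{- \frac{t^{2}}{2}}\,dt = - 5 \sqrt{2} \sqrt{\pi}$ gives
$$I(b) = - 5 \sqrt{2} \sqrt{\pi} e^{- \frac{b^{2}}{2}}.$$

Setting $b = \frac{2}{5}$:
$$I = - \frac{5 \sqrt{2} \sqrt{\pi}}{e^{\frac{2}{25}}}.$$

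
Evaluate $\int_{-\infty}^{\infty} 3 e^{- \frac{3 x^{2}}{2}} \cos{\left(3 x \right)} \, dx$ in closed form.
$\frac{\sqrt{6} \sqrt{\pi}}{e^{\frac{3}{2}}}$

Treat the cosine frequency as a parameter and define $I(b) = \int_{-\infty}^{\infty} 3 e^{- \frac{3 x^{2}}{2}} \cos{\left(b x \right)} \, dx$.

Differentiating under the integral sign,
$$I'(b) = \int_{-\infty}^{\infty} - 3 x e^{- \frac{3 x^{2}}{2}} \sin{\left(b x \right)} \, dx.$$

Integrate $\int_{-\infty}^{\infty} x \sin(b x)\, e^{- \frac{3 x^{2}}{2}}\, dx$ by parts with $u = \sin(b x)$ and $dv = x\, e^{- \frac{3 x^{2}}{2}}\, dx$, giving $v = - \frac{e^{- \frac{3 x^{2}}{2}}}{3}$. The boundary term vanishes and
$$\int_{-\infty}^{\infty} x \sin(b x)\, e^{- \frac{3 x^{2}}{2}}\, dx = \frac{b}{3} \int_{-\infty}^{\infty} \cos(b x)\, e^{- \frac{3 x^{2}}{2}}\, dx,$$
so $I'(b) = - \frac{b}{3}\, I(b)$.

This is a separable first-order ODE; solving with the initial condition $I(0) = \int_{-\infty}^{\infty} 3 e^{- \frac{3 x^{2}}{2}}\,dx = \sqrt{6} \sqrt{\pi}$ gives
$$I(b) = \sqrt{6} \sqrt{\pi} e^{- \frac{b^{2}}{6}}.$$

Setting $b = 3$:
$$I = \frac{\sqrt{6} \sqrt{\pi}}{e^{\frac{3}{2}}}.$$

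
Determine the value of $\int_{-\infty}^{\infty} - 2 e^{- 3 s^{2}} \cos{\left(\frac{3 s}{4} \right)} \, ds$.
$- \frac{2 \sqrt{3} \sqrt{\pi}}{3 e^{\frac{3}{64}}}$

Define $I(b) = \int_{-\infty}^{\infty} - 2 e^{- 3 s^{2}} \cos{\left(b s \right)} \, ds$.

Differentiating under the integral sign,
$$I'(b) = \int_{-\infty}^{\infty} 2 s e^{- 3 s^{2}} \sin{\left(b s \right)} \, ds.$$

Integrate $\int_{-\infty}^{\infty} s \sin(b s)\, e^{- 3 s^{2}}\, ds$ by parts with $u = \sin(b s)$ and $dv = s\, e^{- 3 s^{2}}\, ds$, giving $v = - \frac{e^{- 3 s^{2}}}{6}$. The boundary term vanishes and
$$\int_{-\infty}^{\infty} s \sin(b s)\, e^{- 3 s^{2}}\, ds = \frac{b}{6} \int_{-\infty}^{\infty} \cos(b s)\, e^{- 3 s^{2}}\, ds,$$
so $I'(b) = - \frac{b}{6}\, I(b)$.

This is a separable first-order ODE; solving with the initial condition $I(0) = \int_{-\infty}^{\infty} - 2 e^{- 3 s^{2}}\,ds = - \frac{2 \sqrt{3} \sqrt{\pi}}{3}$ gives
$$I(b) = - \frac{2 \sqrt{3} \sqrt{\pi} e^{- \frac{b^{2}}{12}}}{3}.$$

Setting $b = \frac{3}{4}$:
$$I = - \frac{2 \sqrt{3} \sqrt{\pi}}{3 e^{\frac{3}{64}}}.$$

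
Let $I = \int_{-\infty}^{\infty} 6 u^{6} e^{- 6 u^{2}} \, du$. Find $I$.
$\frac{5 \sqrt{6} \sqrt{\pi}}{576}$

Start from the elementary integral
$$J(a) = \int_{-\infty}^{\infty} 6 e^{- a u^{2}} \, du = \frac{6 \sqrt{\pi}}{\sqrt{a}}.$$

Differentiating under the integral sign brings down a factor of $(-u^2)$:
$$\frac{dJ}{da} = \int_{-\infty}^{\infty} - 6 u^{2} e^{- a u^{2}} \, du = - \frac{3 \sqrt{\pi}}{a^{\frac{3}{2}}}.$$

Repeating $3$ times in total — each differentiation brings down another $(-u^2)$ — gives
$$\frac{d^{3}J}{da^{3}} = \int_{-\infty}^{\infty} - 6 u^{6} e^{- a u^{2}} \, du = - \frac{45 \sqrt{\pi}}{4 a^{\frac{7}{2}}},$$
and the integrand here is $(-1)^{3}$ times the target integrand, so $I = (-1)^{3}\,\frac{d^{3}J}{da^{3}} = \frac{45 \sqrt{\pi}}{4 a^{\frac{7}{2}}}$.

Setting $a = 6$:
$$I = \frac{5 \sqrt{6} \sqrt{\pi}}{576}.$$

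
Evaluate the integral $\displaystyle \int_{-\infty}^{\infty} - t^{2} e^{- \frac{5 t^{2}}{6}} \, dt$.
$- \frac{3 \sqrt{30} \sqrt{\pi}}{25}$

Begin with the known integral
$$J(a) = \int_{-\infty}^{\infty} - e^{- a t^{2}} \, dt = - \frac{\sqrt{\pi}}{\sqrt{a}}.$$

Differentiating under the integral sign brings down a factor of $(-t^2)$:
$$\frac{dJ}{da} = \int_{-\infty}^{\infty} t^{2} e^{- a t^{2}} \, dt = \frac{\sqrt{\pi}}{2 a^{\frac{3}{2}}}.$$

The integral on the left is $-I$, so $I = - \frac{\sqrt{\pi}}{2 a^{\frac{3}{2}}}$.

Setting $a = \frac{5}{6}$:
$$I = - \frac{3 \sqrt{30} \sqrt{\pi}}{25}.$$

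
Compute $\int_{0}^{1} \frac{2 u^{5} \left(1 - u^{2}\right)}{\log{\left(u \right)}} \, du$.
$\log{\left(\frac{9}{16} \right)}$

Replace the exponent $5$ by a parameter $a$: let $I(a) = \int_{0}^{1} \frac{2 \left(- u^{7} + u^{a}\right)}{\log{\left(u \right)}} \, du$.

Since $\dfrac{\partial}{\partial a}\,u^{a} = u^{a} \ln u$, the $\ln u$ in the denominator cancels and
$$\frac{dI}{da} = \int_{0}^{1} 2 u^{a} \, du = 2 \left[\frac{u^{a+1}}{a+1}\right]_0^1 = \frac{2}{a + 1}.$$

Integrating with respect to $a$ gives $I(a) = \log{\left(\frac{\left(a + 1\right)^{2}}{64} \right)} + C$.

At $a = 7$ the integrand is identically $0$, so $I(7) = 0$. The closed form gives $0$, hence $C = 0$.

Setting $a = 5$:
$$I = \log{\left(\frac{9}{16} \right)}.$$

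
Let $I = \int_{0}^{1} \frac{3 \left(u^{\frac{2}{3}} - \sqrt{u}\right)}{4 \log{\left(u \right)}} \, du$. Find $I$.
$- \frac{3 \log{\left(3 \right)}}{2} + \frac{3 \log{\left(10 \right)}}{4}$

Replace the exponent $\frac{2}{3}$ by a parameter $a$: let $I(a) = \int_{0}^{1} \frac{3 \left(- \sqrt{u} + u^{a}\right)}{4 \log{\left(u \right)}} \, du$.

Since $\dfrac{\partial}{\partial a}\,u^{a} = u^{a} \ln u$, the $\ln u$ in the denominator cancels and
$$\frac{dI}{da} = \int_{0}^{1} \frac{3}{4} u^{a} \, du = \frac{3}{4} \left[\frac{u^{a+1}}{a+1}\right]_0^1 = \frac{3}{4 \left(a + 1\right)}.$$

Integrating with respect to $a$ gives $I(a) = \log{\left(\frac{2^{\frac{3}{4}} \sqrt[4]{3} \left(a + 1\right)^{\frac{3}{4}}}{3} \right)} + C$.

At $a = \frac{1}{2}$ the integrand is identically $0$, so $I(\frac{1}{2}) = 0$. The closed form gives $0$, hence $C = 0$.

Setting $a = \frac{2}{3}$:
$$I = - \frac{3 \log{\left(3 \right)}}{2} + \frac{3 \log{\left(10 \right)}}{4}.$$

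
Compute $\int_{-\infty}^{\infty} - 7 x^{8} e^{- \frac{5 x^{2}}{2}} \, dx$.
$- \frac{147 \sqrt{10} \sqrt{\pi}}{625}$

Consider the simpler parametrised integral
$$J(a) = \int_{-\infty}^{\infty} - 7 e^{- a x^{2}} \, dx = - \frac{7 \sqrt{\pi}}{\sqrt{a}}.$$

Differentiating under the integral sign brings down a factor of $(-x^2)$:
$$\frac{dJ}{da} = \int_{-\infty}^{\infty} 7 x^{2} e^{- a x^{2}} \, dx = \frac{7 \sqrt{\pi}}{2 a^{\frac{3}{2}}}.$$

Repeating $4$ times in total — each differentiation brings down another $(-x^2)$ — gives
$$\frac{d^{4}J}{da^{4}} = \int_{-\infty}^{\infty} - 7 x^{8} e^{- a x^{2}} \, dx = - \frac{735 \sqrt{\pi}}{16 a^{\frac{9}{2}}},$$
and the integrand here is exactly the target integrand, so $I = - \frac{735 \sqrt{\pi}}{16 a^{\frac{9}{2}}}$.

Setting $a = \frac{5}{2}$:
$$I = - \frac{147 \sqrt{10} \sqrt{\pi}}{625}.$$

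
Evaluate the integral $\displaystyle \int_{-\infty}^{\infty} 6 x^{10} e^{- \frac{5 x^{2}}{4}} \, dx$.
$\frac{72576 \sqrt{5} \sqrt{\pi}}{3125}$

Begin with the known integral
$$J(a) = \int_{-\infty}^{\infty} 6 e^{- a x^{2}} \, dx = \frac{6 \sqrt{\pi}}{\sqrt{a}}.$$

Differentiating under the integral sign brings down a factor of $(-x^2)$:
$$\frac{dJ}{da} = \int_{-\infty}^{\infty} - 6 x^{2} e^{- a x^{2}} \, dx = - \frac{3 \sqrt{\pi}}{a^{\frac{3}{2}}}.$$

Repeating $5$ times in total — each differentiation brings down another $(-x^2)$ — gives
$$\frac{d^{5}J}{da^{5}} = \int_{-\infty}^{\infty} - 6 x^{10} e^{- a x^{2}} \, dx = - \frac{2835 \sqrt{\pi}}{16 a^{\frac{11}{2}}},$$
and the integrand here is $(-1)^{5}$ times the target integrand, so $I = (-1)^{5}\,\frac{d^{5}J}{da^{5}} = \frac{2835 \sqrt{\pi}}{16 a^{\frac{11}{2}}}$.

Setting $a = \frac{5}{4}$:
$$I = \frac{72576 \sqrt{5} \sqrt{\pi}}{3125}.$$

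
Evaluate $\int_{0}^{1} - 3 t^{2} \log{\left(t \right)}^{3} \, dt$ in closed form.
$\frac{2}{9}$

Begin with the known integral
$$J(a) = \int_{0}^{1} - 3 t^{a} \, dt = - \frac{3}{a + 1}.$$

Differentiating under the integral sign brings down a factor of $\ln t$:
$$\frac{dJ}{da} = \int_{0}^{1} - 3 t^{a} \log{\left(t \right)} \, dt = \frac{3}{\left(a + 1\right)^{2}}.$$

Repeating $3$ times in total — each differentiation brings down another $\ln t$ — gives
$$\frac{d^{3}J}{da^{3}} = \int_{0}^{1} - 3 t^{a} \log{\left(t \right)}^{3} \, dt = \frac{18}{\left(a + 1\right)^{4}},$$
and the integrand here is exactly the target integrand, so $I = \frac{18}{\left(a + 1\right)^{4}}$.

Setting $a = 2$:
$$I = \frac{2}{9}.$$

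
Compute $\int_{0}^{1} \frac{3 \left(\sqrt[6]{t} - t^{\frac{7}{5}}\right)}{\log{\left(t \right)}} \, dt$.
$\log{\left(\frac{42875}{373248} \right)}$

Consider the one-parameter family: let $I(a) = \int_{0}^{1} \frac{3 \left(- t^{\frac{7}{5}} + t^{a}\right)}{\log{\left(t \right)}} \, dt$.

Since $\dfrac{\partial}{\partial a}\,t^{a} = t^{a} \ln t$, the $\ln t$ in the denominator cancels and
$$\frac{dI}{da} = \int_{0}^{1} 3 t^{a} \, dt = 3 \left[\frac{t^{a+1}}{a+1}\right]_0^1 = \frac{3}{a + 1}.$$

Integrating with respect to $a$ gives $I(a) = \log{\left(\frac{125 \left(a + 1\right)^{3}}{1728} \right)} + C$.

At $a = \frac{7}{5}$ the integrand is identically $0$, so $I(\frac{7}{5}) = 0$. The closed form gives $0$, hence $C = 0$.

Setting $a = \frac{1}{6}$:
$$I = \log{\left(\frac{42875}{373248} \right)}.$$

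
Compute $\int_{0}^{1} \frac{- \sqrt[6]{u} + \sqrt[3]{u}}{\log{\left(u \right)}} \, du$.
$\log{\left(\frac{8}{7} \right)}$

Introduce a parameter $a$ in the exponent: let $I(a) = \int_{0}^{1} \frac{- \sqrt[6]{u} + u^{a}}{\log{\left(u \right)}} \, du$.

Since $\dfrac{\partial}{\partial a}\,u^{a} = u^{a} \ln u$, the $\ln u$ in the denominator cancels and
$$\frac{dI}{da} = \int_{0}^{1} u^{a} \, du = \left[\frac{u^{a+1}}{a+1}\right]_0^1 = \frac{1}{a + 1}.$$

Integrating with respect to $a$ gives $I(a) = \log{\left(\frac{6 a}{7} + \frac{6}{7} \right)} + C$.

At $a = \frac{1}{6}$ the integrand is identically $0$, so $I(\frac{1}{6}) = 0$. The closed form gives $0$, hence $C = 0$.

Setting $a = \frac{1}{3}$:
$$I = \log{\left(\frac{8}{7} \right)}.$$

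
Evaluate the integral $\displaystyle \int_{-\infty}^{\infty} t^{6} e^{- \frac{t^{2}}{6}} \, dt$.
$405 \sqrt{6} \sqrt{\pi}$

Consider the simpler parametrised integral
$$J(a) = \int_{-\infty}^{\infty} e^{- a t^{2}} \, dt = \frac{\sqrt{\pi}}{\sqrt{a}}.$$

Differentiating under the integral sign brings down a factor of $(-t^2)$:
$$\frac{dJ}{da} = \int_{-\infty}^{\infty} - t^{2} e^{- a t^{2}} \, dt = - \frac{\sqrt{\pi}}{2 a^{\frac{3}{2}}}.$$

Repeating $3$ times in total — each differentiation brings down another $(-t^2)$ — gives
$$\frac{d^{3}J}{da^{3}} = \int_{-\infty}^{\infty} - t^{6} e^{- a t^{2}} \, dt = - \frac{15 \sqrt{\pi}}{8 a^{\frac{7}{2}}},$$
and the integrand here is $(-1)^{3}$ times the target integrand, so $I = (-1)^{3}\,\frac{d^{3}J}{da^{3}} = \frac{15 \sqrt{\pi}}{8 a^{\frac{7}{2}}}$.

Setting $a = \frac{1}{6}$:
$$I = 405 \sqrt{6} \sqrt{\pi}.$$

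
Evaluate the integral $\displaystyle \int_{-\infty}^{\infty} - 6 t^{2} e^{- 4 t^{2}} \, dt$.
$- \frac{3 \sqrt{\pi}}{8}$

Start from the elementary integral
$$J(a) = \int_{-\infty}^{\infty} - 6 e^{- a t^{2}} \, dt = - \frac{6 \sqrt{\pi}}{\sqrt{a}}.$$

Differentiating under the integral sign brings down a factor of $(-t^2)$:
$$\frac{dJ}{da} = \int_{-\infty}^{\infty} 6 t^{2} e^{- a t^{2}} \, dt = \frac{3 \sqrt{\pi}}{a^{\frac{3}{2}}}.$$

The integral on the left is $-I$, so $I = - \frac{3 \sqrt{\pi}}{a^{\frac{3}{2}}}$.

Setting $a = 4$:
$$I = - \frac{3 \sqrt{\pi}}{8}.$$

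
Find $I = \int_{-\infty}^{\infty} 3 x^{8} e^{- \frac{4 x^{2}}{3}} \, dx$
$\frac{25515 \sqrt{3} \sqrt{\pi}}{8192}$

Begin with the known integral
$$J(a) = \int_{-\infty}^{\infty} 3 e^{- a x^{2}} \, dx = \frac{3 \sqrt{\pi}}{\sqrt{a}}.$$

Differentiating under the integral sign brings down a factor of $(-x^2)$:
$$\frac{dJ}{da} = \int_{-\infty}^{\infty} - 3 x^{2} e^{- a x^{2}} \, dx = - \frac{3 \sqrt{\pi}}{2 a^{\frac{3}{2}}}.$$

Repeating $4$ times in total — each differentiation brings down another $(-x^2)$ — gives
$$\frac{d^{4}J}{da^{4}} = \int_{-\infty}^{\infty} 3 x^{8} e^{- a x^{2}} \, dx = \frac{315 \sqrt{\pi}}{16 a^{\frac{9}{2}}},$$
and the integrand here is exactly the target integrand, so $I = \frac{315 \sqrt{\pi}}{16 a^{\frac{9}{2}}}$.

Setting $a = \frac{4}{3}$:
$$I = \frac{25515 \sqrt{3} \sqrt{\pi}}{8192}.$$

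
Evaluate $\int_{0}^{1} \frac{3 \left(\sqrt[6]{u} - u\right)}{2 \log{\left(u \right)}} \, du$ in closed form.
$\log{\left(\frac{7 \sqrt{21}}{72} \right)}$

Replace the exponent $\frac{1}{6}$ by a parameter $a$: let $I(a) = \int_{0}^{1} \frac{3 \left(- u + u^{a}\right)}{2 \log{\left(u \right)}} \, du$.

Since $\dfrac{\partial}{\partial a}\,u^{a} = u^{a} \ln u$, the $\ln u$ in the denominator cancels and
$$\frac{dI}{da} = \int_{0}^{1} \frac{3}{2} u^{a} \, du = \frac{3}{2} \left[\frac{u^{a+1}}{a+1}\right]_0^1 = \frac{3}{2 \left(a + 1\right)}.$$

Integrating with respect to $a$ gives $I(a) = \frac{3 \log{\left(a + 1 \right)}}{2} - \frac{3 \log{\left(2 \right)}}{2} + C$.

At $a = 1$ the integrand is identically $0$, so $I(1) = 0$. The closed form gives $0$, hence $C = 0$.

Setting $a = \frac{1}{6}$:
$$I = \log{\left(\frac{7 \sqrt{21}}{72} \right)}.$$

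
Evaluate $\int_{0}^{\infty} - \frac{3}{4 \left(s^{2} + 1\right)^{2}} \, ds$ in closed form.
$- \frac{3 \pi}{16}$

Start from the standard arctangent integral
$$J(a) = \int_{0}^{\infty} - \frac{3}{4 \left(a^{2} + s^{2}\right)} \, ds = - \frac{3 \pi}{8 a}.$$

Differentiating under the integral sign with respect to $a$,
$$\frac{dJ}{da} = \int_{0}^{\infty} \frac{3 a}{2 \left(a^{2} + s^{2}\right)^{2}} \, ds = \frac{3 \pi}{8 a^{2}},$$
so $\int_{0}^{\infty} - \frac{3}{4 \left(a^{2} + s^{2}\right)^{2}} \, ds = - \frac{3 \pi}{16 a^{3}}$.

Setting $a = 1$:
$$I = - \frac{3 \pi}{16}.$$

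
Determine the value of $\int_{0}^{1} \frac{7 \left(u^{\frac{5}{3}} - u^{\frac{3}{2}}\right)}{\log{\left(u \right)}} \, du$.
$- \log{\left(\frac{170859375}{268435456} \right)}$

Replace the exponent $\frac{3}{2}$ by a parameter $a$: let $I(a) = \int_{0}^{1} \frac{7 \left(u^{\frac{5}{3}} - u^{a}\right)}{\log{\left(u \right)}} \, du$.

Since $\dfrac{\partial}{\partial a}\,u^{a} = u^{a} \ln u$, the $\ln u$ in the denominator cancels and
$$\frac{dI}{da} = \int_{0}^{1} -7 u^{a} \, du = -7 \left[\frac{u^{a+1}}{a+1}\right]_0^1 = - \frac{7}{a + 1}.$$

Integrating with respect to $a$ gives $I(a) = - \log{\left(\frac{2187 \left(a + 1\right)^{7}}{2097152} \right)} + C$.

At $a = \frac{5}{3}$ the integrand is identically $0$, so $I(\frac{5}{3}) = 0$. The closed form gives $0$, hence $C = 0$.

Setting $a = \frac{3}{2}$:
$$I = - \log{\left(\frac{170859375}{268435456} \right)}.$$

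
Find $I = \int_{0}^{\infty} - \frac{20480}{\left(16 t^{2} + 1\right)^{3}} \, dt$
$- 960 \pi$

Begin with the known result
$$J(a) = \int_{0}^{\infty} - \frac{5}{a^{2} + t^{2}} \, dt = - \frac{5 \pi}{2 a}.$$

Differentiating under the integral sign with respect to $a$,
$$\frac{dJ}{da} = \int_{0}^{\infty} \frac{10 a}{\left(a^{2} + t^{2}\right)^{2}} \, dt = \frac{5 \pi}{2 a^{2}},$$
so $\int_{0}^{\infty} - \frac{5}{\left(a^{2} + t^{2}\right)^{2}} \, dt = - \frac{5 \pi}{4 a^{3}}$.

Repeating — each differentiation of $1/(t^2+a^2)^j$ produces $-2ja/(t^2+a^2)^{j+1}$ — and dividing through by $-2ja$ at each step yields, after $2$ differentiations in total,
$$\int_{0}^{\infty} - \frac{5}{\left(a^{2} + t^{2}\right)^{3}} \, dt = - \frac{15 \pi}{16 a^{5}}.$$

Setting $a = \frac{1}{4}$:
$$I = - 960 \pi.$$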